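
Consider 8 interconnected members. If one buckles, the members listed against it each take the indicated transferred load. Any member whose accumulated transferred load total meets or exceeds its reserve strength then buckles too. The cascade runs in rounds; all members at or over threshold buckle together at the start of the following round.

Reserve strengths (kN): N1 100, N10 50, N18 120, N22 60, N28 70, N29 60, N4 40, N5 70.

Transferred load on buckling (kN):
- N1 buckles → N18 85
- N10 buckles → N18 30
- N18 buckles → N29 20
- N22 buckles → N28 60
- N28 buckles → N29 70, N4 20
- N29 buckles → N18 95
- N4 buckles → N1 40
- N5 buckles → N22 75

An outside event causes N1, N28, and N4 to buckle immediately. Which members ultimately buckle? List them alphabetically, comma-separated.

Round 1 — N1, N28, N4 buckle (initial).
  N18: +85 → 85 < 120
  N29: +70 → 70 ≥ 60
Round 2 — N29 buckles.
  N18: +95 → 180 ≥ 120
Round 3 — N18 buckles.
No further bucklings.

N1, N18, N28, N29, N4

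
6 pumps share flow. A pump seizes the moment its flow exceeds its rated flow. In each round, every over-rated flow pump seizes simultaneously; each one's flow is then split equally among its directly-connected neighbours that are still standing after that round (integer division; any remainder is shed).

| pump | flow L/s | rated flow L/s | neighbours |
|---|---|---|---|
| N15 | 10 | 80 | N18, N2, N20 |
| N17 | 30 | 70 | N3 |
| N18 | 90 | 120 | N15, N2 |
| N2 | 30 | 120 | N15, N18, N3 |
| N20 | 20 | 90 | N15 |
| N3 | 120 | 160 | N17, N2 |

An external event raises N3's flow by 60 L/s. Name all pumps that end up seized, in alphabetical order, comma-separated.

N17, N3

Round 1 — N3 at 180 > 160. N3 seizes.
  N3 sheds 180 L/s to N17, N2: 90 each.
    N17: 30+90 = 120 > 70
    N2: 30+90 = 120 ≤ 120
Round 2 — N17 seizes.
  N17 sheds 120 L/s: no online neighbours, lost.
No further seizures.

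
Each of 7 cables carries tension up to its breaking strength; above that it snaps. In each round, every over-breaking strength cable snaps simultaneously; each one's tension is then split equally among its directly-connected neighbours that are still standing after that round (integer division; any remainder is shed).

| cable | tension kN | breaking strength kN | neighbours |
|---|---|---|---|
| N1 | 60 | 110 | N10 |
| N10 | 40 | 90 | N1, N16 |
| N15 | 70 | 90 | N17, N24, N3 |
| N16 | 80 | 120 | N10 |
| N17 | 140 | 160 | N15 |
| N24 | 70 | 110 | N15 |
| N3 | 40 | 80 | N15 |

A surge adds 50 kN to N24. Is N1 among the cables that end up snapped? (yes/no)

no

Round 1 — N24 at 120 > 110. N24 snaps.
  N24 sheds 120 kN to N15: 120 each.
    N15: 70+120 = 190 > 90
Round 2 — N15 snaps.
  N15 sheds 190 kN to N17, N3: 95 each.
    N17: 140+95 = 235 > 160
    N3: 40+95 = 135 > 80
Round 3 — N17, N3 snap.
  N17 sheds 235 kN: no online neighbours, lost.
  N3 sheds 135 kN: no online neighbours, lost.
No further breaks.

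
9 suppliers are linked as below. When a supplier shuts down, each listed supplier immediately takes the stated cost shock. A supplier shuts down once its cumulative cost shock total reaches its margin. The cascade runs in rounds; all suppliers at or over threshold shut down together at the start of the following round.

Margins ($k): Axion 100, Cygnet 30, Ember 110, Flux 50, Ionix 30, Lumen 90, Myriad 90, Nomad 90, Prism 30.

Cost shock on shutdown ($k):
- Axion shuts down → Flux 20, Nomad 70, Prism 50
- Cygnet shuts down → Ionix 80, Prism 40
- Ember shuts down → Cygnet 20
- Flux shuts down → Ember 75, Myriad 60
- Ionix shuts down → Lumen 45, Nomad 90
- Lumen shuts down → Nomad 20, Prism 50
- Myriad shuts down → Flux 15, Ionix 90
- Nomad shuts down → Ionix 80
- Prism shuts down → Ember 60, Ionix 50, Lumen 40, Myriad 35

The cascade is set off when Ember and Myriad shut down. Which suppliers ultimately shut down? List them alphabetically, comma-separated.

Ember, Ionix, Myriad, Nomad

Round 1 — Ember, Myriad shut down (initial).
  Cygnet: +20 → 20 < 30
  Flux: +15 → 15 < 50
  Ionix: +90 → 90 ≥ 30
Round 2 — Ionix shuts down.
  Lumen: +45 → 45 < 90
  Nomad: +90 → 90 ≥ 90
Round 3 — Nomad shuts down.
No further shutdowns.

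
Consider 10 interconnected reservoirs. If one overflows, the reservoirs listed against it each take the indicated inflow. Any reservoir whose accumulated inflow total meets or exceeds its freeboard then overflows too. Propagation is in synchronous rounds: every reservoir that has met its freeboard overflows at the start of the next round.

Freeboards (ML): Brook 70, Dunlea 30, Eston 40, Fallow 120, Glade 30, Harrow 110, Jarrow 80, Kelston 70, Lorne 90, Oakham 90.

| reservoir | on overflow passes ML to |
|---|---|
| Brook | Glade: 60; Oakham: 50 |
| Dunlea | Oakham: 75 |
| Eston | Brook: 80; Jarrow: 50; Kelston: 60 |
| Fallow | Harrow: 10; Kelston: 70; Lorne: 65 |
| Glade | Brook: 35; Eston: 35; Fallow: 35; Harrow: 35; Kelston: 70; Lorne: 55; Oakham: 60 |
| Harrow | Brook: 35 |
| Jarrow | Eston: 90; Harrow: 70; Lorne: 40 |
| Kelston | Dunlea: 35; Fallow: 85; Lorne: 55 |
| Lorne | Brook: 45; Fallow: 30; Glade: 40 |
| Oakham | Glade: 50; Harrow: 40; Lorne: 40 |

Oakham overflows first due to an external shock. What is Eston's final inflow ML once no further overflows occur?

35

Round 1 — Oakham overflows (initial).
  Glade: +50 → 50 ≥ 30
  Harrow: +40 → 40 < 110
  Lorne: +40 → 40 < 90
Round 2 — Glade overflows.
  Brook: +35 → 35 < 70
  Eston: +35 → 35 < 40
  Fallow: +35 → 35 < 120
  Harrow: +35 → 75 < 110
  Kelston: +70 → 70 ≥ 70
  Lorne: +55 → 95 ≥ 90
Round 3 — Kelston, Lorne overflow.
  Brook: +45 → 80 ≥ 70
  Dunlea: +35 → 35 ≥ 30
  Fallow: +85+30 → 150 ≥ 120
Round 4 — Brook, Dunlea, Fallow overflow.
  Harrow: +10 → 85 < 110
No further overflows.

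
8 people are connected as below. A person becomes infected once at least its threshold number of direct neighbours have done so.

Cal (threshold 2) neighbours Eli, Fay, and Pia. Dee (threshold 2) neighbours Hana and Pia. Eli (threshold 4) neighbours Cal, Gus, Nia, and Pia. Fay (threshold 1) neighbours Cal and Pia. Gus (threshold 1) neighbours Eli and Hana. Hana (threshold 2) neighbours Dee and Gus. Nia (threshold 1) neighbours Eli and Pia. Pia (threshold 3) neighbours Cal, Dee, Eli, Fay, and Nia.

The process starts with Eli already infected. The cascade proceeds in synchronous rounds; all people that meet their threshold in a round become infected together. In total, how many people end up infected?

Round 1 — Eli becomes infected (initial).
Round 2 — checking thresholds:
  Cal: 1 of 3 neighbours < 2, holds.
  Gus: 1 of 2 neighbours ≥ 1, becomes infected.
  Nia: 1 of 2 neighbours ≥ 1, becomes infected.
  Pia: 1 of 5 neighbours < 3, holds.
Round 3 — no new infections; cascade stops.

3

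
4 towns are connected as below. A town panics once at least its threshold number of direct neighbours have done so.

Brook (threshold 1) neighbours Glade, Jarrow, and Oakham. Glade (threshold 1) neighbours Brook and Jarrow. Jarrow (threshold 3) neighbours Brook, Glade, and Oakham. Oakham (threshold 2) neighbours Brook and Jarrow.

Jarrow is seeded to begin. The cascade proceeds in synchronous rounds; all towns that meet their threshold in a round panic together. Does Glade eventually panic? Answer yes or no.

Round 1 — Jarrow panics (initial).
Round 2 — checking thresholds:
  Brook: 1 of 3 neighbours ≥ 1, panics.
  Glade: 1 of 2 neighbours ≥ 1, panics.
  Oakham: 1 of 2 neighbours < 2, below threshold.
Round 3 — checking thresholds:
  Oakham: 2 of 2 neighbours ≥ 2, panics.
Round 4 — no new panics; cascade stops.

yes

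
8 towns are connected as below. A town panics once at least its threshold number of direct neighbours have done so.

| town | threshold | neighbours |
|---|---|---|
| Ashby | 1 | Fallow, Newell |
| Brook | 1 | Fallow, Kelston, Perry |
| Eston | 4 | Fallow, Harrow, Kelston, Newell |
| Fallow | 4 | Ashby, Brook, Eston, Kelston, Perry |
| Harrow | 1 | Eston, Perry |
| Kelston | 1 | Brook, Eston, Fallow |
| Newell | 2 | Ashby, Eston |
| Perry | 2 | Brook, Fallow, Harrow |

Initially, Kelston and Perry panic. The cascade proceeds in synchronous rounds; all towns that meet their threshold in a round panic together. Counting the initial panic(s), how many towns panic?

4

Round 1 — Kelston, Perry panic (initial).
Round 2 — checking thresholds:
  Brook: 2 of 3 neighbours ≥ 1, panics.
  Eston: 1 of 4 neighbours < 4, below threshold.
  Fallow: 2 of 5 neighbours < 4, below threshold.
  Harrow: 1 of 2 neighbours ≥ 1, panics.
Round 3 — no new panics; cascade stops.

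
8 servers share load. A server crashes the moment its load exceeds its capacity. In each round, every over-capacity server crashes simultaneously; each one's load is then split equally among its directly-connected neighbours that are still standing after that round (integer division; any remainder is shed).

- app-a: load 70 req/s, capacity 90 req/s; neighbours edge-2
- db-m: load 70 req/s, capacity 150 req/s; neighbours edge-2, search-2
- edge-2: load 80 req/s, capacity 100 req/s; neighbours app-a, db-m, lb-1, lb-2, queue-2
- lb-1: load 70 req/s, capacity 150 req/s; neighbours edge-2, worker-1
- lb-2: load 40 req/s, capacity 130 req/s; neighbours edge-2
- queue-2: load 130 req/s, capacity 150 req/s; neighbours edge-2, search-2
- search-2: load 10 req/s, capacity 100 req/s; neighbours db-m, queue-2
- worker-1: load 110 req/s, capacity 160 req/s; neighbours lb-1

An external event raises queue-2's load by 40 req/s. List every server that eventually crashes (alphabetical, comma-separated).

app-a, edge-2, queue-2

Round 1 — queue-2 at 170 > 150. queue-2 crashes.
  queue-2 sheds 170 req/s to edge-2, search-2: 85 each.
    edge-2: 80+85 = 165 > 100
    search-2: 10+85 = 95 ≤ 100
Round 2 — edge-2 crashes.
  edge-2 sheds 165 req/s to app-a, db-m, lb-1, lb-2: 41 each (1 lost).
    app-a: 70+41 = 111 > 90
    db-m: 70+41 = 111 ≤ 150
    lb-1: 70+41 = 111 ≤ 150
    lb-2: 40+41 = 81 ≤ 130
Round 3 — app-a crashes.
  app-a sheds 111 req/s: no online neighbours, lost.
No further crashes.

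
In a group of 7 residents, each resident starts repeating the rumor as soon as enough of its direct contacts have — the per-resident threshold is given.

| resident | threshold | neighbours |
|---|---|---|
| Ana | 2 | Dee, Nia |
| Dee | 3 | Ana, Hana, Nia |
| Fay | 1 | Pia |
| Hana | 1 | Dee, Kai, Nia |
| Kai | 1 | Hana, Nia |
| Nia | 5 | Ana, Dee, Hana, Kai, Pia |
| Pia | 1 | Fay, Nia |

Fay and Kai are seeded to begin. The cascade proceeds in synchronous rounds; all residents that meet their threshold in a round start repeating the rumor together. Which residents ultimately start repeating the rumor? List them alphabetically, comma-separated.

Fay, Hana, Kai, Pia

Round 1 — Fay, Kai start repeating the rumor (initial).
Round 2 — checking thresholds:
  Hana: 1 of 3 neighbours ≥ 1, starts repeating the rumor.
  Nia: 1 of 5 neighbours < 5, holds.
  Pia: 1 of 2 neighbours ≥ 1, starts repeating the rumor.
Round 3 — no new spreads; cascade stops.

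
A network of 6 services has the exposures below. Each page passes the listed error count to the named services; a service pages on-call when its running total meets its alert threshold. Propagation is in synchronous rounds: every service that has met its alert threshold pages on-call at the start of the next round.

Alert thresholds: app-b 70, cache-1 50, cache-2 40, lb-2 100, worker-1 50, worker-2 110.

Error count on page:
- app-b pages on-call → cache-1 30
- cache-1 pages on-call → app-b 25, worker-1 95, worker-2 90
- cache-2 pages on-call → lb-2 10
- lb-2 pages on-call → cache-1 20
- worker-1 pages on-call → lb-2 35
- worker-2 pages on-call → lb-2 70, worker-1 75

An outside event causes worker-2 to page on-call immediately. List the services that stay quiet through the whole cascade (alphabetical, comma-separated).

app-b, cache-1, cache-2

Round 1 — worker-2 pages on-call (initial).
  lb-2: +70 → 70 < 100
  worker-1: +75 → 75 ≥ 50
Round 2 — worker-1 pages on-call.
  lb-2: +35 → 105 ≥ 100
Round 3 — lb-2 pages on-call.
  cache-1: +20 → 20 < 50
No further pages.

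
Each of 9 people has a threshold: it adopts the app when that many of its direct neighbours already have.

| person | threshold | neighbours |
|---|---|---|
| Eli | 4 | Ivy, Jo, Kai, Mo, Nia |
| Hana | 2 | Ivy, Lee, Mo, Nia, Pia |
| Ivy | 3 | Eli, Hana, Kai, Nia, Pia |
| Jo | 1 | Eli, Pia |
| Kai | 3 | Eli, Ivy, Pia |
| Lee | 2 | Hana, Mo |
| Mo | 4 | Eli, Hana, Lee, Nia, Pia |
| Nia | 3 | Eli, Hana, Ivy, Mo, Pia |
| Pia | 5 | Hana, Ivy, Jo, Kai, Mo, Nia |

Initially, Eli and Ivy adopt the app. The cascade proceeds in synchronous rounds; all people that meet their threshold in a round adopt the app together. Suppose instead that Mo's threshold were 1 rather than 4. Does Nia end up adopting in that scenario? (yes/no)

With Mo's threshold at 1:
Round 1 — Eli, Ivy adopt the app (initial).
Round 2 — checking thresholds:
  Hana: 1 of 5 neighbours < 2, not yet.
  Jo: 1 of 2 neighbours ≥ 1, adopts the app.
  Kai: 2 of 3 neighbours < 3, not yet.
  Mo: 1 of 5 neighbours ≥ 1, adopts the app.
  Nia: 2 of 5 neighbours < 3, not yet.
  Pia: 1 of 6 neighbours < 5, not yet.
Round 3 — checking thresholds:
  Hana: 2 of 5 neighbours ≥ 2, adopts the app.
  Kai: 2 of 3 neighbours < 3, not yet.
  Lee: 1 of 2 neighbours < 2, not yet.
  Nia: 3 of 5 neighbours ≥ 3, adopts the app.
  Pia: 3 of 6 neighbours < 5, not yet.
Round 4 — checking thresholds:
  Kai: 2 of 3 neighbours < 3, not yet.
  Lee: 2 of 2 neighbours ≥ 2, adopts the app.
  Pia: 5 of 6 neighbours ≥ 5, adopts the app.
Round 5 — checking thresholds:
  Kai: 3 of 3 neighbours ≥ 3, adopts the app.
Round 6 — no new adoptions; cascade stops.

yes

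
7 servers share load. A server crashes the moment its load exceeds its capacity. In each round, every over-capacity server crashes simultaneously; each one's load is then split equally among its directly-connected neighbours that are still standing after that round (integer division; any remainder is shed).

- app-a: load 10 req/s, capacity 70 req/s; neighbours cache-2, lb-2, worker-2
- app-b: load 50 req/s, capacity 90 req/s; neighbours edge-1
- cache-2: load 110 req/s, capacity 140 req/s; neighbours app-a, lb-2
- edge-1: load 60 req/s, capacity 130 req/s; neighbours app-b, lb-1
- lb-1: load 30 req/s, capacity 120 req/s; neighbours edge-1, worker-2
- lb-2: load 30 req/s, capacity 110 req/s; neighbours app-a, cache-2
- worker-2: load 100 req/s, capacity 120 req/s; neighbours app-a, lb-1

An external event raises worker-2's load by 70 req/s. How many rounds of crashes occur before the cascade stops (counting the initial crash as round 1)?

4

Round 1 — worker-2 at 170 > 120. worker-2 crashes.
  worker-2 sheds 170 req/s to app-a, lb-1: 85 each.
    app-a: 10+85 = 95 > 70
    lb-1: 30+85 = 115 ≤ 120
Round 2 — app-a crashes.
  app-a sheds 95 req/s to cache-2, lb-2: 47 each (1 lost).
    cache-2: 110+47 = 157 > 140
    lb-2: 30+47 = 77 ≤ 110
Round 3 — cache-2 crashes.
  cache-2 sheds 157 req/s to lb-2: 157 each.
    lb-2: 77+157 = 234 > 110
Round 4 — lb-2 crashes.
  lb-2 sheds 234 req/s: no online neighbours, lost.
No further crashes.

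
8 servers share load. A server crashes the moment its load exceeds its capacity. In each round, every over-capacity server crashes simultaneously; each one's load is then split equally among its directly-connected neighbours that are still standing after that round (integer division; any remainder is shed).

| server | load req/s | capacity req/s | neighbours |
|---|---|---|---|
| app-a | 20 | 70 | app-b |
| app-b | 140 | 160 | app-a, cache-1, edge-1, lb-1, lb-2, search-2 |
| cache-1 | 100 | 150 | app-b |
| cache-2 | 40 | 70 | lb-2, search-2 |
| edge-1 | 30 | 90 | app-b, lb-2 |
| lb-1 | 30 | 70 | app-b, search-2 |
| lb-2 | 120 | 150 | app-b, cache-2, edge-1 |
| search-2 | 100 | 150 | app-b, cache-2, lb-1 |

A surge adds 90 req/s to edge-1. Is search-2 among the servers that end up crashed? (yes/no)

Round 1 — edge-1 at 120 > 90. edge-1 crashes.
  edge-1 sheds 120 req/s to app-b, lb-2: 60 each.
    app-b: 140+60 = 200 > 160
    lb-2: 120+60 = 180 > 150
Round 2 — app-b, lb-2 crash.
  app-b sheds 200 req/s to app-a, cache-1, lb-1, search-2: 50 each.
    app-a: 20+50 = 70 ≤ 70
    cache-1: 100+50 = 150 ≤ 150
    lb-1: 30+50 = 80 > 70
    search-2: 100+50 = 150 ≤ 150
  lb-2 sheds 180 req/s to cache-2: 180 each.
    cache-2: 40+180 = 220 > 70
Round 3 — cache-2, lb-1 crash.
  cache-2 sheds 220 req/s to search-2: 220 each.
    search-2: 150+220 = 370 > 150
  lb-1 sheds 80 req/s to search-2: 80 each.
    search-2: 370+80 = 450 > 150
Round 4 — search-2 crashes.
  search-2 sheds 450 req/s: no online neighbours, lost.
No further crashes.

yes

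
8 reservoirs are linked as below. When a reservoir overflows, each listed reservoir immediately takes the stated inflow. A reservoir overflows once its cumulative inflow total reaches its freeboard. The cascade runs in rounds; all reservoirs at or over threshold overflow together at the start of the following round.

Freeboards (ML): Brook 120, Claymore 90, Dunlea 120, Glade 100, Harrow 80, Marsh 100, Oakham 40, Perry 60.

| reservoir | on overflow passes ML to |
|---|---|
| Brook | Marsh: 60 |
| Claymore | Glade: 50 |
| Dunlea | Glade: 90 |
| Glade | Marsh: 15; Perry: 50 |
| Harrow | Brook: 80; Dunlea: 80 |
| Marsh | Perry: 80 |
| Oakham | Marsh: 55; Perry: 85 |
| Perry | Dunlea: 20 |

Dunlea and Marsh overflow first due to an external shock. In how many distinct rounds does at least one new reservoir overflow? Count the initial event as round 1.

2

Round 1 — Dunlea, Marsh overflow (initial).
  Glade: +90 → 90 < 100
  Perry: +80 → 80 ≥ 60
Round 2 — Perry overflows.
No further overflows.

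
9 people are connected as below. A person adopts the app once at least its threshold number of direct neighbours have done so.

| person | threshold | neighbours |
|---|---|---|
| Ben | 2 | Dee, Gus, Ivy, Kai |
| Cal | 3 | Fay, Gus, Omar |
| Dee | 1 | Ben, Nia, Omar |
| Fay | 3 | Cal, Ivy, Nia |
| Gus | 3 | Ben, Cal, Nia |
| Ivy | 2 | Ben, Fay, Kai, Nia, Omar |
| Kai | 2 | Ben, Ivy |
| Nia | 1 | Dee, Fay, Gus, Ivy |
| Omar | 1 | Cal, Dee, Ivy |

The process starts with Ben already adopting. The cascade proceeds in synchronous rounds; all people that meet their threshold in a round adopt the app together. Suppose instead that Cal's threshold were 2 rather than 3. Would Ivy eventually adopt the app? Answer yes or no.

With Cal's threshold at 2:
Round 1 — Ben adopts the app (initial).
Round 2 — checking thresholds:
  Dee: 1 of 3 neighbours ≥ 1, adopts the app.
  Gus: 1 of 3 neighbours < 3, not yet.
  Ivy: 1 of 5 neighbours < 2, not yet.
  Kai: 1 of 2 neighbours < 2, not yet.
Round 3 — checking thresholds:
  Gus: 1 of 3 neighbours < 3, not yet.
  Ivy: 1 of 5 neighbours < 2, not yet.
  Kai: 1 of 2 neighbours < 2, not yet.
  Nia: 1 of 4 neighbours ≥ 1, adopts the app.
  Omar: 1 of 3 neighbours ≥ 1, adopts the app.
Round 4 — checking thresholds:
  Cal: 1 of 3 neighbours < 2, not yet.
  Fay: 1 of 3 neighbours < 3, not yet.
  Gus: 2 of 3 neighbours < 3, not yet.
  Ivy: 3 of 5 neighbours ≥ 2, adopts the app.
  Kai: 1 of 2 neighbours < 2, not yet.
Round 5 — checking thresholds:
  Cal: 1 of 3 neighbours < 2, not yet.
  Fay: 2 of 3 neighbours < 3, not yet.
  Gus: 2 of 3 neighbours < 3, not yet.
  Kai: 2 of 2 neighbours ≥ 2, adopts the app.
Round 6 — no new adoptions; cascade stops.

yes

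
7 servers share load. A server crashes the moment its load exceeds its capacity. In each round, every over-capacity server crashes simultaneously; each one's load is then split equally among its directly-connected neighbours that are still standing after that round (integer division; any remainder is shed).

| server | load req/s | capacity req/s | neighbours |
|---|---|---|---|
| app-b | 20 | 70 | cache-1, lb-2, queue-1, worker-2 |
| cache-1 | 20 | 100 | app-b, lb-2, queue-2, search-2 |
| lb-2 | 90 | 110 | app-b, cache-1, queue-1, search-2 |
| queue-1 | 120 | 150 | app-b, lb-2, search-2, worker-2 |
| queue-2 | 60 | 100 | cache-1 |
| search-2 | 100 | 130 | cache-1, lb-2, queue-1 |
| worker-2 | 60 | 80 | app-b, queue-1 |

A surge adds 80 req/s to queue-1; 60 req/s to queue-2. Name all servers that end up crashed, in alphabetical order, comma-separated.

Round 1 — queue-1 at 200 > 150; queue-2 at 120 > 100. queue-1, queue-2 crash.
  queue-1 sheds 200 req/s to app-b, lb-2, search-2, worker-2: 50 each.
    app-b: 20+50 = 70 ≤ 70
    lb-2: 90+50 = 140 > 110
    search-2: 100+50 = 150 > 130
    worker-2: 60+50 = 110 > 80
  queue-2 sheds 120 req/s to cache-1: 120 each.
    cache-1: 20+120 = 140 > 100
Round 2 — cache-1, lb-2, search-2, worker-2 crash.
  cache-1 sheds 140 req/s to app-b: 140 each.
    app-b: 70+140 = 210 > 70
  lb-2 sheds 140 req/s to app-b: 140 each.
    app-b: 210+140 = 350 > 70
  search-2 sheds 150 req/s: no online neighbours, lost.
  worker-2 sheds 110 req/s to app-b: 110 each.
    app-b: 350+110 = 460 > 70
Round 3 — app-b crashes.
  app-b sheds 460 req/s: no online neighbours, lost.
No further crashes.

app-b, cache-1, lb-2, queue-1, queue-2, search-2, worker-2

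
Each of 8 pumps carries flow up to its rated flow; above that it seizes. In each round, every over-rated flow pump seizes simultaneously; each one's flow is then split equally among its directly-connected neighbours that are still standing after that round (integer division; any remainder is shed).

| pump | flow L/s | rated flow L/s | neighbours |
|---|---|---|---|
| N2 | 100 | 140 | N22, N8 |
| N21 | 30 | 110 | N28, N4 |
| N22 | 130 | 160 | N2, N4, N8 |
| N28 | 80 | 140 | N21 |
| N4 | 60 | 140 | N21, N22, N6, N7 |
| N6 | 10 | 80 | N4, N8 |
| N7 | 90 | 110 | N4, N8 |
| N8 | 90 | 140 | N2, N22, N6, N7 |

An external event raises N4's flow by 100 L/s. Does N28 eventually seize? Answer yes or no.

no

Round 1 — N4 at 160 > 140. N4 seizes.
  N4 sheds 160 L/s to N21, N22, N6, N7: 40 each.
    N21: 30+40 = 70 ≤ 110
    N22: 130+40 = 170 > 160
    N6: 10+40 = 50 ≤ 80
    N7: 90+40 = 130 > 110
Round 2 — N22, N7 seize.
  N22 sheds 170 L/s to N2, N8: 85 each.
    N2: 100+85 = 185 > 140
    N8: 90+85 = 175 > 140
  N7 sheds 130 L/s to N8: 130 each.
    N8: 175+130 = 305 > 140
Round 3 — N2, N8 seize.
  N2 sheds 185 L/s: no online neighbours, lost.
  N8 sheds 305 L/s to N6: 305 each.
    N6: 50+305 = 355 > 80
Round 4 — N6 seizes.
  N6 sheds 355 L/s: no online neighbours, lost.
No further seizures.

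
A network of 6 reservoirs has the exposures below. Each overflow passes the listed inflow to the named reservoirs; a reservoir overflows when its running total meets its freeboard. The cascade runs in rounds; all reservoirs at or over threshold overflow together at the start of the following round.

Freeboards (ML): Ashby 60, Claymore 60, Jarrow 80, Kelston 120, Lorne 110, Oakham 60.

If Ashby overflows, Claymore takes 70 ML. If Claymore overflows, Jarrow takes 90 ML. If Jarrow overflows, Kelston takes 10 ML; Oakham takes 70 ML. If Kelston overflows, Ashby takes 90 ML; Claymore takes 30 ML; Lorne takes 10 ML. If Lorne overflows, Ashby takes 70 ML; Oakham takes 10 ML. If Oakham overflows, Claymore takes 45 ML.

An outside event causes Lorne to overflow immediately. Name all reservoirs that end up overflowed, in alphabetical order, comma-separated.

Round 1 — Lorne overflows (initial).
  Ashby: +70 → 70 ≥ 60
  Oakham: +10 → 10 < 60
Round 2 — Ashby overflows.
  Claymore: +70 → 70 ≥ 60
Round 3 — Claymore overflows.
  Jarrow: +90 → 90 ≥ 80
Round 4 — Jarrow overflows.
  Kelston: +10 → 10 < 120
  Oakham: +70 → 80 ≥ 60
Round 5 — Oakham overflows.
No further overflows.

Ashby, Claymore, Jarrow, Lorne, Oakham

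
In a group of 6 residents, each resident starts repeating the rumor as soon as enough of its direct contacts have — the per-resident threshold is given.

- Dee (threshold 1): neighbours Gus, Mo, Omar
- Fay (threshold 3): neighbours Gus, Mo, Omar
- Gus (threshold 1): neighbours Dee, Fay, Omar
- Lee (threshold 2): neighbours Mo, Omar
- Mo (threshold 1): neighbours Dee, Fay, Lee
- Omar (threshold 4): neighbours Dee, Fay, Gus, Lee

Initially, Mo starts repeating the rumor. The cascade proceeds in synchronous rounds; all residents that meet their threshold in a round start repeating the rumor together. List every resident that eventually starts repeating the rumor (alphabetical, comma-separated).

Round 1 — Mo starts repeating the rumor (initial).
Round 2 — checking thresholds:
  Dee: 1 of 3 neighbours ≥ 1, starts repeating the rumor.
  Fay: 1 of 3 neighbours < 3, not yet.
  Lee: 1 of 2 neighbours < 2, not yet.
Round 3 — checking thresholds:
  Fay: 1 of 3 neighbours < 3, not yet.
  Gus: 1 of 3 neighbours ≥ 1, starts repeating the rumor.
  Lee: 1 of 2 neighbours < 2, not yet.
  Omar: 1 of 4 neighbours < 4, not yet.
Round 4 — no new spreads; cascade stops.

Dee, Gus, Mo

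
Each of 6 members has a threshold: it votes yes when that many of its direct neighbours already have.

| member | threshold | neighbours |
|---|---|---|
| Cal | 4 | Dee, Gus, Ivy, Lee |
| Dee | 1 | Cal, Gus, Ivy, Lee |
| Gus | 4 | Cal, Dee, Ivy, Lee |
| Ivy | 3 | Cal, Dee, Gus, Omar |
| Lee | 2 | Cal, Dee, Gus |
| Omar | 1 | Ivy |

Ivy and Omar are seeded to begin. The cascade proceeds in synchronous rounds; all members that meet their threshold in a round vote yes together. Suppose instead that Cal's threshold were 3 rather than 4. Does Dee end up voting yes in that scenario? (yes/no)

With Cal's threshold at 3:
Round 1 — Ivy, Omar vote yes (initial).
Round 2 — checking thresholds:
  Cal: 1 of 4 neighbours < 3, below threshold.
  Dee: 1 of 4 neighbours ≥ 1, votes yes.
  Gus: 1 of 4 neighbours < 4, below threshold.
Round 3 — no new yes votes; cascade stops.

yes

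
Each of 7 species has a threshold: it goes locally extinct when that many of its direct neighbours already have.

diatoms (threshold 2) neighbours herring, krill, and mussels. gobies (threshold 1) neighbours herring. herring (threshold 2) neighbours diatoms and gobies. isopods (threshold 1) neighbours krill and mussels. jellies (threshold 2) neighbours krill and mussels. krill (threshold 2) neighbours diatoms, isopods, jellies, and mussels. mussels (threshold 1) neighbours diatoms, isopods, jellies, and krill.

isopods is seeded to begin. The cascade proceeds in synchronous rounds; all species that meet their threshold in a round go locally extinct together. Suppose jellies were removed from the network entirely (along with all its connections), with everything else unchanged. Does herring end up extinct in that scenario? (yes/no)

no

With jellies removed:
Round 1 — isopods goes locally extinct (initial).
Round 2 — checking thresholds:
  krill: 1 of 3 neighbours < 2, holds.
  mussels: 1 of 3 neighbours ≥ 1, goes locally extinct.
Round 3 — checking thresholds:
  diatoms: 1 of 3 neighbours < 2, holds.
  krill: 2 of 3 neighbours ≥ 2, goes locally extinct.
Round 4 — checking thresholds:
  diatoms: 2 of 3 neighbours ≥ 2, goes locally extinct.
Round 5 — no new extinctions; cascade stops.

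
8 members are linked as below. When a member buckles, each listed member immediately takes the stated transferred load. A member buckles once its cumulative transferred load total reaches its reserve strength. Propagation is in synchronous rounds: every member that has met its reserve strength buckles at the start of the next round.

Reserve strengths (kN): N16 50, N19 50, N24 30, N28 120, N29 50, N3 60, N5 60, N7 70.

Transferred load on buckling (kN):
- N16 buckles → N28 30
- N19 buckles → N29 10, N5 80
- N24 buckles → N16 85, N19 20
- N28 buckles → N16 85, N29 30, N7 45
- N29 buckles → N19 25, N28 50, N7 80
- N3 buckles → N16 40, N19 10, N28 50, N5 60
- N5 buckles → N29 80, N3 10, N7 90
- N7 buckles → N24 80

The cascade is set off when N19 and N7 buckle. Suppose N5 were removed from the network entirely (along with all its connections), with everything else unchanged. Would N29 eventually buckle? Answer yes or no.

no

With N5 removed:
Round 1 — N19, N7 buckle (initial).
  N24: +80 → 80 ≥ 30
  N29: +10 → 10 < 50
Round 2 — N24 buckles.
  N16: +85 → 85 ≥ 50
Round 3 — N16 buckles.
  N28: +30 → 30 < 120
No further bucklings.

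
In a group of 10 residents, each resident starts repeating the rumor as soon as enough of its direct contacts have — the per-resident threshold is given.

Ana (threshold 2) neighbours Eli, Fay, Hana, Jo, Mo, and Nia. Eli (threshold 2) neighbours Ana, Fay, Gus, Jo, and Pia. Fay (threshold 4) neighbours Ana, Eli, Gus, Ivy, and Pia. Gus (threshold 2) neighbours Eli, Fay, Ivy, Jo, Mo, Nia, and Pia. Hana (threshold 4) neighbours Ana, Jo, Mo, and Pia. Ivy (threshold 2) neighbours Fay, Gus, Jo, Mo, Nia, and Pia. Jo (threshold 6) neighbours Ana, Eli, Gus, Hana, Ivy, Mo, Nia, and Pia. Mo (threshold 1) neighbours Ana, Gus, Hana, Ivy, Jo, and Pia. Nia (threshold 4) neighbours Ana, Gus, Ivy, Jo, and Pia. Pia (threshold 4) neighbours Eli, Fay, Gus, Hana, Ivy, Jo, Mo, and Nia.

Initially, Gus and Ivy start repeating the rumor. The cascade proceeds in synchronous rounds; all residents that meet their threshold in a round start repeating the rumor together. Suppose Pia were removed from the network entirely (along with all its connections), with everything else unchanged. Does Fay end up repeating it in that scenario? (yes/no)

no

With Pia removed:
Round 1 — Gus, Ivy start repeating the rumor (initial).
Round 2 — checking thresholds:
  Eli: 1 of 4 neighbours < 2, below threshold.
  Fay: 2 of 4 neighbours < 4, below threshold.
  Jo: 2 of 7 neighbours < 6, below threshold.
  Mo: 2 of 5 neighbours ≥ 1, starts repeating the rumor.
  Nia: 2 of 4 neighbours < 4, below threshold.
Round 3 — no new spreads; cascade stops.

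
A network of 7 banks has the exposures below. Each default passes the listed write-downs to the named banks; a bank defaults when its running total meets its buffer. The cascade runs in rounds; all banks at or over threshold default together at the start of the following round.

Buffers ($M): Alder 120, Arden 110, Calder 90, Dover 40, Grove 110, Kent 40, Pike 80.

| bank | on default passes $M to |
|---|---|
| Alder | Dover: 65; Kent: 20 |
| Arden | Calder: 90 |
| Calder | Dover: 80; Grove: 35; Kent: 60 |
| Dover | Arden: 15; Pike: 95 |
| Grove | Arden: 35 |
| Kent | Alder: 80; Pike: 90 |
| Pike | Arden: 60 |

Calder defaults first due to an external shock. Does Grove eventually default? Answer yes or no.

Round 1 — Calder defaults (initial).
  Dover: +80 → 80 ≥ 40
  Grove: +35 → 35 < 110
  Kent: +60 → 60 ≥ 40
Round 2 — Dover, Kent default.
  Alder: +80 → 80 < 120
  Arden: +15 → 15 < 110
  Pike: +95+90 → 185 ≥ 80
Round 3 — Pike defaults.
  Arden: +60 → 75 < 110
No further defaults.

no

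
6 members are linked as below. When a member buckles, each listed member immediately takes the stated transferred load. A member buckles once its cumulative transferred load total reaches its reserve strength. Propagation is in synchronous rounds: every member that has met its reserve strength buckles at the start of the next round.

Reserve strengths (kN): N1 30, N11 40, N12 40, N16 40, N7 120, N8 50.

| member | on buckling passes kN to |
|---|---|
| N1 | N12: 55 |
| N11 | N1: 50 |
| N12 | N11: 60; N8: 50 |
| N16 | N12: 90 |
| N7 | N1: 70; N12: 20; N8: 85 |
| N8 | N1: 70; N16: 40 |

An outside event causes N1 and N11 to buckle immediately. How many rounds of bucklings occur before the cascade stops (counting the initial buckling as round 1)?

4

Round 1 — N1, N11 buckle (initial).
  N12: +55 → 55 ≥ 40
Round 2 — N12 buckles.
  N8: +50 → 50 ≥ 50
Round 3 — N8 buckles.
  N16: +40 → 40 ≥ 40
Round 4 — N16 buckles.
No further bucklings.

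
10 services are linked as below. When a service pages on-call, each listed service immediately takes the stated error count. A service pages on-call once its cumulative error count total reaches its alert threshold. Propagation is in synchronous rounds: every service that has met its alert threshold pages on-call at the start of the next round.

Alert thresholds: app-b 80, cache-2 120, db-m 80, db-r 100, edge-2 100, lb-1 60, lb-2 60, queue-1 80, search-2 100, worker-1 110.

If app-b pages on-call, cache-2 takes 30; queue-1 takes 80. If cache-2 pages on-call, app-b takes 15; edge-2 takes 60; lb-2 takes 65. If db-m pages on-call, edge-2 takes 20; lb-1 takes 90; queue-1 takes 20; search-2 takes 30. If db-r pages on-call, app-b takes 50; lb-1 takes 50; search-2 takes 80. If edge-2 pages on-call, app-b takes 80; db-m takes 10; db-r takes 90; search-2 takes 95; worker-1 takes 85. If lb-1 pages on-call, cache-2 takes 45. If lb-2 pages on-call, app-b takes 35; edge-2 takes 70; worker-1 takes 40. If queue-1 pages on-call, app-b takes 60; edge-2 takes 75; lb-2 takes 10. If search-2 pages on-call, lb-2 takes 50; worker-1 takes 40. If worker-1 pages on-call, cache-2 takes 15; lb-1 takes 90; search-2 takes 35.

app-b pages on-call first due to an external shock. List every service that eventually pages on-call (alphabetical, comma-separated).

Round 1 — app-b pages on-call (initial).
  cache-2: +30 → 30 < 120
  queue-1: +80 → 80 ≥ 80
Round 2 — queue-1 pages on-call.
  edge-2: +75 → 75 < 100
  lb-2: +10 → 10 < 60
No further pages.

app-b, queue-1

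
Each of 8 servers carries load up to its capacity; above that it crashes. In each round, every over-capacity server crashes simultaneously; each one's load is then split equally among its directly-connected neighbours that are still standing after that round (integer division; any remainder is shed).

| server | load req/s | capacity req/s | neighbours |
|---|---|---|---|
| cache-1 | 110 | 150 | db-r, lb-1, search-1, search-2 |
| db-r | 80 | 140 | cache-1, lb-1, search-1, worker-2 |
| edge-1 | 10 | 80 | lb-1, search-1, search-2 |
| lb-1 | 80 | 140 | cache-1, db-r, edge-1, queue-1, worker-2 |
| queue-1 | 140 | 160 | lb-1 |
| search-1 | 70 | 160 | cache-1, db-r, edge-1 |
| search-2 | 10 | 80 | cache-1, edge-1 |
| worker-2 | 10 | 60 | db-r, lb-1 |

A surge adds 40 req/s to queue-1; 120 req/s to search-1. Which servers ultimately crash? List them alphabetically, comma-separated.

cache-1, db-r, edge-1, lb-1, queue-1, search-1, search-2, worker-2

Round 1 — queue-1 at 180 > 160; search-1 at 190 > 160. queue-1, search-1 crash.
  queue-1 sheds 180 req/s to lb-1: 180 each.
    lb-1: 80+180 = 260 > 140
  search-1 sheds 190 req/s to cache-1, db-r, edge-1: 63 each (1 lost).
    cache-1: 110+63 = 173 > 150
    db-r: 80+63 = 143 > 140
    edge-1: 10+63 = 73 ≤ 80
Round 2 — cache-1, db-r, lb-1 crash.
  cache-1 sheds 173 req/s to search-2: 173 each.
    search-2: 10+173 = 183 > 80
  db-r sheds 143 req/s to worker-2: 143 each.
    worker-2: 10+143 = 153 > 60
  lb-1 sheds 260 req/s to edge-1, worker-2: 130 each.
    edge-1: 73+130 = 203 > 80
    worker-2: 153+130 = 283 > 60
Round 3 — edge-1, search-2, worker-2 crash.
  edge-1 sheds 203 req/s: no online neighbours, lost.
  search-2 sheds 183 req/s: no online neighbours, lost.
  worker-2 sheds 283 req/s: no online neighbours, lost.
No further crashes.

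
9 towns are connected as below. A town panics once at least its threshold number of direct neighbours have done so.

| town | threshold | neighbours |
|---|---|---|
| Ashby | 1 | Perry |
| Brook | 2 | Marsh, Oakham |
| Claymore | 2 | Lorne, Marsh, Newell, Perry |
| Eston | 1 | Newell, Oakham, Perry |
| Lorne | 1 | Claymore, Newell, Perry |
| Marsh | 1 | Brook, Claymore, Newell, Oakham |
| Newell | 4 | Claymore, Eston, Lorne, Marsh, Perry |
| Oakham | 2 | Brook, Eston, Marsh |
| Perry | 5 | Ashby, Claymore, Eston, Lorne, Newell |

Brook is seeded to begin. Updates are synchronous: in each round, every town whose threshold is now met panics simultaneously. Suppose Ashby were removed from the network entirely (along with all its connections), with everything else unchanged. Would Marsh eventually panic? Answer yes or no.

yes

With Ashby removed:
Round 1 — Brook panics (initial).
Round 2 — checking thresholds:
  Marsh: 1 of 4 neighbours ≥ 1, panics.
  Oakham: 1 of 3 neighbours < 2, holds.
Round 3 — checking thresholds:
  Claymore: 1 of 4 neighbours < 2, holds.
  Newell: 1 of 5 neighbours < 4, holds.
  Oakham: 2 of 3 neighbours ≥ 2, panics.
Round 4 — checking thresholds:
  Claymore: 1 of 4 neighbours < 2, holds.
  Eston: 1 of 3 neighbours ≥ 1, panics.
  Newell: 1 of 5 neighbours < 4, holds.
Round 5 — no new panics; cascade stops.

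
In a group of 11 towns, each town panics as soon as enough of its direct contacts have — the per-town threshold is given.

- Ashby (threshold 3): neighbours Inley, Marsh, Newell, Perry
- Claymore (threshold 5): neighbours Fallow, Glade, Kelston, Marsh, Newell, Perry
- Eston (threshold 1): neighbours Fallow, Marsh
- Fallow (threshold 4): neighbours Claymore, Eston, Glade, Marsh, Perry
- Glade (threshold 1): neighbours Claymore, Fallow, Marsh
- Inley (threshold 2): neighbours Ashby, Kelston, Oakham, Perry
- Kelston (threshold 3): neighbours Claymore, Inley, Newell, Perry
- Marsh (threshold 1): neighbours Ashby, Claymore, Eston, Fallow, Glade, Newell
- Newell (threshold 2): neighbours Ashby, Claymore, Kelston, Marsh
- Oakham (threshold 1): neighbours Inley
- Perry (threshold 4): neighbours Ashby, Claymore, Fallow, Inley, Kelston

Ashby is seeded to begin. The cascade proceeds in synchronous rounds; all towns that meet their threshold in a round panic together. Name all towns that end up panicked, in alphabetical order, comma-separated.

Ashby, Eston, Glade, Marsh, Newell

Round 1 — Ashby panics (initial).
Round 2 — checking thresholds:
  Inley: 1 of 4 neighbours < 2, not yet.
  Marsh: 1 of 6 neighbours ≥ 1, panics.
  Newell: 1 of 4 neighbours < 2, not yet.
  Perry: 1 of 5 neighbours < 4, not yet.
Round 3 — checking thresholds:
  Claymore: 1 of 6 neighbours < 5, not yet.
  Eston: 1 of 2 neighbours ≥ 1, panics.
  Fallow: 1 of 5 neighbours < 4, not yet.
  Glade: 1 of 3 neighbours ≥ 1, panics.
  Inley: 1 of 4 neighbours < 2, not yet.
  Newell: 2 of 4 neighbours ≥ 2, panics.
  Perry: 1 of 5 neighbours < 4, not yet.
Round 4 — no new panics; cascade stops.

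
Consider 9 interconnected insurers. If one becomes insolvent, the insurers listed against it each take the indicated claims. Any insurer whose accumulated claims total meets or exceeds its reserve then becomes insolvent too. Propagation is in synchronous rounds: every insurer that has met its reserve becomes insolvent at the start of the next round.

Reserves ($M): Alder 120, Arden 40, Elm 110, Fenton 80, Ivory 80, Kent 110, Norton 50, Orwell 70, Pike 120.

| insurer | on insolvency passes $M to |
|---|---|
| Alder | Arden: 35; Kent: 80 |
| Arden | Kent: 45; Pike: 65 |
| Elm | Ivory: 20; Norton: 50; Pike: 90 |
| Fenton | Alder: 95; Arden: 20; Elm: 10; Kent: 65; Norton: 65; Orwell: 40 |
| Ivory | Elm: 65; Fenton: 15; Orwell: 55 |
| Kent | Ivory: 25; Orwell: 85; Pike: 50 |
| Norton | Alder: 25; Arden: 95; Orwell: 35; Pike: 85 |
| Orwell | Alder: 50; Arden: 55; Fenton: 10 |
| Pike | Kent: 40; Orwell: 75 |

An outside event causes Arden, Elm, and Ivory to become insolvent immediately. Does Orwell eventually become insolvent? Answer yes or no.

Round 1 — Arden, Elm, Ivory become insolvent (initial).
  Fenton: +15 → 15 < 80
  Kent: +45 → 45 < 110
  Norton: +50 → 50 ≥ 50
  Orwell: +55 → 55 < 70
  Pike: +65+90 → 155 ≥ 120
Round 2 — Norton, Pike become insolvent.
  Alder: +25 → 25 < 120
  Kent: +40 → 85 < 110
  Orwell: +35+75 → 165 ≥ 70
Round 3 — Orwell becomes insolvent.
  Alder: +50 → 75 < 120
  Fenton: +10 → 25 < 80
No further insolvencies.

yes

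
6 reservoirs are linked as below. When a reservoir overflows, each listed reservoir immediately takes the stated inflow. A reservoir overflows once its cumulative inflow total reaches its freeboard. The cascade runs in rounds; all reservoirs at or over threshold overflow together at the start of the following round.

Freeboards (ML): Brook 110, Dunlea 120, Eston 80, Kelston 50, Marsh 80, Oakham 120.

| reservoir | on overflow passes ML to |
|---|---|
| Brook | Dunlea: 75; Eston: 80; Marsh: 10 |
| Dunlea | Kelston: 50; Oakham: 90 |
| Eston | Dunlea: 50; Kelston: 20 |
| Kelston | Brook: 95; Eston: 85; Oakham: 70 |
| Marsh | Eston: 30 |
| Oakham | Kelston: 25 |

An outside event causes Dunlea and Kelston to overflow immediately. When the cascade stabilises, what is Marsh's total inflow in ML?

0

Round 1 — Dunlea, Kelston overflow (initial).
  Brook: +95 → 95 < 110
  Eston: +85 → 85 ≥ 80
  Oakham: +90+70 → 160 ≥ 120
Round 2 — Eston, Oakham overflow.
No further overflows.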